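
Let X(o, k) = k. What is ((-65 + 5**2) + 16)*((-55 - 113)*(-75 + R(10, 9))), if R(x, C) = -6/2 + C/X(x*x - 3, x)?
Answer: -1554336/5 ≈ -3.1087e+5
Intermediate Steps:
R(x, C) = -3 + C/x (R(x, C) = -6/2 + C/x = -6*1/2 + C/x = -3 + C/x)
((-65 + 5**2) + 16)*((-55 - 113)*(-75 + R(10, 9))) = ((-65 + 5**2) + 16)*((-55 - 113)*(-75 + (-3 + 9/10))) = ((-65 + 25) + 16)*(-168*(-75 + (-3 + 9*(1/10)))) = (-40 + 16)*(-168*(-75 + (-3 + 9/10))) = -(-4032)*(-75 - 21/10) = -(-4032)*(-771)/10 = -24*64764/5 = -1554336/5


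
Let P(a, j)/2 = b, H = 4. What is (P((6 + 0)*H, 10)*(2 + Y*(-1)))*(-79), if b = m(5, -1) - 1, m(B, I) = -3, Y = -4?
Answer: 3792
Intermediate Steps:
b = -4 (b = -3 - 1 = -4)
P(a, j) = -8 (P(a, j) = 2*(-4) = -8)
(P((6 + 0)*H, 10)*(2 + Y*(-1)))*(-79) = -8*(2 - 4*(-1))*(-79) = -8*(2 + 4)*(-79) = -8*6*(-79) = -48*(-79) = 3792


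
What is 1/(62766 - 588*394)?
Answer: -1/168906 ≈ -5.9205e-6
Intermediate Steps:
1/(62766 - 588*394) = 1/(62766 - 231672) = 1/(-168906) = -1/168906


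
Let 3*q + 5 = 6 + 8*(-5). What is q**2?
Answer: 169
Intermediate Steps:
q = -13 (q = -5/3 + (6 + 8*(-5))/3 = -5/3 + (6 - 40)/3 = -5/3 + (1/3)*(-34) = -5/3 - 34/3 = -13)
q**2 = (-13)**2 = 169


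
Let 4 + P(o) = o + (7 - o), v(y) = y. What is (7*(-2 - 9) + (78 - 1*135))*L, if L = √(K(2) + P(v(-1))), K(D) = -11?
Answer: -268*I*√2 ≈ -379.01*I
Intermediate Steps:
P(o) = 3 (P(o) = -4 + (o + (7 - o)) = -4 + 7 = 3)
L = 2*I*√2 (L = √(-11 + 3) = √(-8) = 2*I*√2 ≈ 2.8284*I)
(7*(-2 - 9) + (78 - 1*135))*L = (7*(-2 - 9) + (78 - 1*135))*(2*I*√2) = (7*(-11) + (78 - 135))*(2*I*√2) = (-77 - 57)*(2*I*√2) = -268*I*√2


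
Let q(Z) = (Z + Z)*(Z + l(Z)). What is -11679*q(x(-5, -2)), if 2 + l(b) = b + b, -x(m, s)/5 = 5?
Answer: -44964150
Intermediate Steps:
x(m, s) = -25 (x(m, s) = -5*5 = -25)
l(b) = -2 + 2*b (l(b) = -2 + (b + b) = -2 + 2*b)
q(Z) = 2*Z*(-2 + 3*Z) (q(Z) = (Z + Z)*(Z + (-2 + 2*Z)) = (2*Z)*(-2 + 3*Z) = 2*Z*(-2 + 3*Z))
-11679*q(x(-5, -2)) = -23358*(-25)*(-2 + 3*(-25)) = -23358*(-25)*(-2 - 75) = -23358*(-25)*(-77) = -11679*3850 = -44964150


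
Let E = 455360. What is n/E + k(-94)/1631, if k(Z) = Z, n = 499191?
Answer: 771376681/742692160 ≈ 1.0386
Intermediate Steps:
n/E + k(-94)/1631 = 499191/455360 - 94/1631 = 771376681/742692160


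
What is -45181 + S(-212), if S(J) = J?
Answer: -45393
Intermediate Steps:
-45181 + S(-212) = -45181 - 212 = -45393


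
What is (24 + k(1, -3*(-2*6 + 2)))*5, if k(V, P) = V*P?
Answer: 270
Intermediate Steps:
k(V, P) = P*V
(24 + k(1, -3*(-2*6 + 2)))*5 = (24 - 3*(-2*6 + 2)*1)*5 = (24 - 3*(-12 + 2)*1)*5 = (24 - 3*(-10)*1)*5 = (24 + 30*1)*5 = (24 + 30)*5 = 54*5 = 270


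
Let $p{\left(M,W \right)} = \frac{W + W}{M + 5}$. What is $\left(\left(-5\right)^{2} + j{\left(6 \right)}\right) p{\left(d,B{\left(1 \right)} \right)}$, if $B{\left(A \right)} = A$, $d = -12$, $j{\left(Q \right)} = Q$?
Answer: $- \frac{62}{7} \approx -8.8571$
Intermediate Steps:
$p{\left(M,W \right)} = \frac{2 W}{5 + M}$
$\left(\left(-5\right)^{2} + j{\left(6 \right)}\right) p{\left(d,B{\left(1 \right)} \right)} = \left(\left(-5\right)^{2} + 6\right) 2 \cdot 1 \frac{1}{5 - 12} = \left(25 + 6\right) 2 \cdot 1 \frac{1}{-7} = 31 \cdot 2 \cdot 1 \left(- \frac{1}{7}\right) = 31 \left(- \frac{2}{7}\right) = - \frac{62}{7}$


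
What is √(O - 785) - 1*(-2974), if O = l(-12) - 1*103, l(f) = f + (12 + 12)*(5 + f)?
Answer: 2974 + 2*I*√267 ≈ 2974.0 + 32.68*I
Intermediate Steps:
l(f) = 120 + 25*f (l(f) = f + 24*(5 + f) = f + (120 + 24*f) = 120 + 25*f)
O = -283 (O = (120 + 25*(-12)) - 1*103 = (120 - 300) - 103 = -180 - 103 = -283)
√(O - 785) - 1*(-2974) = √(-283 - 785) - 1*(-2974) = √(-1068) + 2974 = 2*I*√267 + 2974 = 2974 + 2*I*√267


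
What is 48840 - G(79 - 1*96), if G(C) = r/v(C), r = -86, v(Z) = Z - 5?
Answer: 537197/11 ≈ 48836.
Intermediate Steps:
v(Z) = -5 + Z
G(C) = -86/(-5 + C)
48840 - G(79 - 1*96) = 48840 - (-86)/(-5 + (79 - 1*96)) = 48840 - (-86)/(-5 + (79 - 96)) = 48840 - (-86)/(-5 - 17) = 48840 - (-86)/(-22) = 48840 - (-86)*(-1)/22 = 48840 - 1*43/11 = 48840 - 43/11 = 537197/11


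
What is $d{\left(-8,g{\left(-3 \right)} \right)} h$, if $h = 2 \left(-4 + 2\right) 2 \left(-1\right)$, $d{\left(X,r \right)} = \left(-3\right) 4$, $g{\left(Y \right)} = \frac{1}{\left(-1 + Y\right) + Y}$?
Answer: $-96$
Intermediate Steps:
$g{\left(Y \right)} = \frac{1}{-1 + 2 Y}$
$d{\left(X,r \right)} = -12$
$h = 8$ ($h = 2 \left(\left(-2\right) 2\right) \left(-1\right) = 2 \left(-4\right) \left(-1\right) = \left(-8\right) \left(-1\right) = 8$)
$d{\left(-8,g{\left(-3 \right)} \right)} h = \left(-12\right) 8 = -96$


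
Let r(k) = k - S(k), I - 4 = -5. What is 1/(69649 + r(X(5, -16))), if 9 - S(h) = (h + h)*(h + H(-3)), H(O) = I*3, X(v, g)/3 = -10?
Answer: 1/71590 ≈ 1.3968e-5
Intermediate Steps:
I = -1 (I = 4 - 5 = -1)
X(v, g) = -30 (X(v, g) = 3*(-10) = -30)
H(O) = -3 (H(O) = -1*3 = -3)
S(h) = 9 - 2*h*(-3 + h) (S(h) = 9 - (h + h)*(h - 3) = 9 - 2*h*(-3 + h))
r(k) = -9 - 5*k + 2*k² (r(k) = k - (9 - 2*k² + 6*k) = k + (-9 - 6*k + 2*k²) = -9 - 5*k + 2*k²)
1/(69649 + r(X(5, -16))) = 1/(69649 + (-9 - 5*(-30) + 2*(-30)²)) = 1/(69649 + (-9 + 150 + 2*900)) = 1/(69649 + (-9 + 150 + 1800)) = 1/(69649 + 1941) = 1/71590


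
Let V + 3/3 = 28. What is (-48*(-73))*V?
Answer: 94608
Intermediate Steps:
V = 27 (V = -1 + 28 = 27)
(-48*(-73))*V = -48*(-73)*27 = 3504*27 = 94608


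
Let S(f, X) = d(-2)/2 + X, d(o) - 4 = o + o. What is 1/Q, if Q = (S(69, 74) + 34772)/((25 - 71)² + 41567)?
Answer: 43683/34846 ≈ 1.2536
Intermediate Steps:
d(o) = 4 + 2*o (d(o) = 4 + (o + o) = 4 + 2*o)
S(f, X) = X (S(f, X) = (4 + 2*(-2))/2 + X = (4 - 4)*(½) + X = 0*(½) + X = 0 + X = X)
Q = 34846/43683 (Q = (74 + 34772)/((25 - 71)² + 41567) = 34846/((-46)² + 41567) = 34846/(2116 + 41567) = 34846/43683 ≈ 0.79770)
1/Q = 1/(34846/43683) = 43683/34846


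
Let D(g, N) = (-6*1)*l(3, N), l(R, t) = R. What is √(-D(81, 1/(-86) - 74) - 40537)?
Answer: I*√40519 ≈ 201.29*I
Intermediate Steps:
D(g, N) = -18 (D(g, N) = -6*1*3 = -6*3 = -18)
√(-D(81, 1/(-86) - 74) - 40537) = √(-1*(-18) - 40537) = √(18 - 40537) = √(-40519) = I*√40519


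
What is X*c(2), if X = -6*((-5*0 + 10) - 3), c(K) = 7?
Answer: -294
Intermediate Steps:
X = -42 (X = -6*((0 + 10) - 3) = -6*(10 - 3) = -6*7 = -42)
X*c(2) = -42*7 = -294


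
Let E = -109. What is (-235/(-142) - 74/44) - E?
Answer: 85108/781 ≈ 108.97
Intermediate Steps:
(-235/(-142) - 74/44) - E = (-235/(-142) - 74/44) - 1*(-109) = (-235*(-1/142) - 74*1/44) + 109 = (235/142 - 37/22) + 109 = -21/781 + 109 = 85108/781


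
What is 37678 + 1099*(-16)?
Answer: 20094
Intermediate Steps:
37678 + 1099*(-16) = 37678 - 17584 = 20094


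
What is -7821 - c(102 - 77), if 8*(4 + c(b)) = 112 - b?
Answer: -62623/8 ≈ -7827.9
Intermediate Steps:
c(b) = 10 - b/8 (c(b) = -4 + (112 - b)/8 = -4 + (14 - b/8) = 10 - b/8)
-7821 - c(102 - 77) = -7821 - (10 - (102 - 77)/8) = -7821 - (10 - ⅛*25) = -7821 - (10 - 25/8) = -7821 - 1*55/8 = -7821 - 55/8 = -62623/8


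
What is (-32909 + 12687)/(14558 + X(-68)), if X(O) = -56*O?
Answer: -10111/9183 ≈ -1.1011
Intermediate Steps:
(-32909 + 12687)/(14558 + X(-68)) = (-32909 + 12687)/(14558 - 56*(-68)) = -20222/(14558 + 3808) = -20222/18366 = -20222*1/18366 = -10111/9183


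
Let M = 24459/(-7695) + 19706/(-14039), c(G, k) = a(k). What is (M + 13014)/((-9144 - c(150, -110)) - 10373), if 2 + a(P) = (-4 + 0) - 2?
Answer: -468469589633/702519772815 ≈ -0.66684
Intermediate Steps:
a(P) = -8 (a(P) = -2 + ((-4 + 0) - 2) = -2 + (-4 - 2) = -2 - 6 = -8)
c(G, k) = -8
M = -165005857/36010035 (M = 24459*(-1/7695) + 19706*(-1/14039) = -8153/2565 - 19706/14039 = -165005857/36010035 ≈ -4.5822)
(M + 13014)/((-9144 - c(150, -110)) - 10373) = (-165005857/36010035 + 13014)/((-9144 - 1*(-8)) - 10373) = 468469589633/(36010035*((-9144 + 8) - 10373)) = 468469589633/(36010035*(-9136 - 10373)) = (468469589633/36010035)/(-19509) = (468469589633/36010035)*(-1/19509) = -468469589633/702519772815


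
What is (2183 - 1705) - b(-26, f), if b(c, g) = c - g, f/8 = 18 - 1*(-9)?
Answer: 720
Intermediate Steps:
f = 216 (f = 8*(18 - 1*(-9)) = 8*(18 + 9) = 8*27 = 216)
(2183 - 1705) - b(-26, f) = (2183 - 1705) - (-26 - 1*216) = 478 - (-26 - 216) = 478 - 1*(-242) = 478 + 242 = 720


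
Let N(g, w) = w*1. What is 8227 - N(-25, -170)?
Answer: 8397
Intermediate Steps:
N(g, w) = w
8227 - N(-25, -170) = 8227 - 1*(-170) = 8227 + 170 = 8397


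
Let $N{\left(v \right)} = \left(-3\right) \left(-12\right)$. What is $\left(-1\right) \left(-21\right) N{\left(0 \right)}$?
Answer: $756$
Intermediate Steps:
$N{\left(v \right)} = 36$
$\left(-1\right) \left(-21\right) N{\left(0 \right)} = \left(-1\right) \left(-21\right) 36 = 21 \cdot 36 = 756$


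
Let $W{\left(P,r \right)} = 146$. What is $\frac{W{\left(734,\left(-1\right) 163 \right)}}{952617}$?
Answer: $\frac{146}{952617} \approx 0.00015326$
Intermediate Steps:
$\frac{W{\left(734,\left(-1\right) 163 \right)}}{952617} = \frac{146}{952617}$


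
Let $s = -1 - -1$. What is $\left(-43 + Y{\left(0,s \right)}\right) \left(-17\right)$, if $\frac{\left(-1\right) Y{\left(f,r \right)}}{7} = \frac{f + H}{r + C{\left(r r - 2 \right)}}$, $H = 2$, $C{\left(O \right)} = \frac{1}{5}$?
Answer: $1921$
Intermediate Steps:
$s = 0$ ($s = -1 + 1 = 0$)
$C{\left(O \right)} = \frac{1}{5}$
$Y{\left(f,r \right)} = - \frac{7 \left(2 + f\right)}{\frac{1}{5} + r}$ ($Y{\left(f,r \right)} = - 7 \frac{f + 2}{r + \frac{1}{5}} = - 7 \frac{2 + f}{\frac{1}{5} + r} = - \frac{7 \left(2 + f\right)}{\frac{1}{5} + r}$)
$\left(-43 + Y{\left(0,s \right)}\right) \left(-17\right) = \left(-43 + \frac{35 \left(-2 - 0\right)}{1 + 5 \cdot 0}\right) \left(-17\right) = \left(-43 + \frac{35 \left(-2 + 0\right)}{1 + 0}\right) \left(-17\right) = \left(-43 + 35 \cdot 1^{-1} \left(-2\right)\right) \left(-17\right) = \left(-43 + 35 \cdot 1 \left(-2\right)\right) \left(-17\right) = \left(-43 - 70\right) \left(-17\right) = \left(-113\right) \left(-17\right) = 1921$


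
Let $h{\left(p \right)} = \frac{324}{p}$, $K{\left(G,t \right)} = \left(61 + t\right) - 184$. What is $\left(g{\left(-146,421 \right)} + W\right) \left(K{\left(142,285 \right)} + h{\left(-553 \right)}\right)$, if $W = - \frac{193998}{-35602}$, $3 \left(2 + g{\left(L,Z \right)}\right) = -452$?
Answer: $- \frac{33417401742}{1406279} \approx -23763.0$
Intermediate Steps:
$K{\left(G,t \right)} = -123 + t$
$g{\left(L,Z \right)} = - \frac{458}{3}$ ($g{\left(L,Z \right)} = -2 + \frac{1}{3} \left(-452\right) = -2 - \frac{452}{3} = - \frac{458}{3}$)
$W = \frac{13857}{2543}$ ($W = \left(-193998\right) \left(- \frac{1}{35602}\right) = \frac{13857}{2543} \approx 5.4491$)
$\left(g{\left(-146,421 \right)} + W\right) \left(K{\left(142,285 \right)} + h{\left(-553 \right)}\right) = \left(- \frac{458}{3} + \frac{13857}{2543}\right) \left(\left(-123 + 285\right) + \frac{324}{-553}\right) = - \frac{1123123 \left(162 + 324 \left(- \frac{1}{553}\right)\right)}{7629} = - \frac{1123123 \left(162 - \frac{324}{553}\right)}{7629} = \left(- \frac{1123123}{7629}\right) \frac{89262}{553} = - \frac{33417401742}{1406279}$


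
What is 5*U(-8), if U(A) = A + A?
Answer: -80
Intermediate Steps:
U(A) = 2*A
5*U(-8) = 5*(2*(-8)) = 5*(-16) = -80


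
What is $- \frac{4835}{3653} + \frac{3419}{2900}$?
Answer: $- \frac{1531893}{10593700} \approx -0.1446$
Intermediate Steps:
$- \frac{4835}{3653} + \frac{3419}{2900} = - \frac{1531893}{10593700}$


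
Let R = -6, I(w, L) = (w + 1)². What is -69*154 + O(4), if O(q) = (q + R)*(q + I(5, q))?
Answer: -10706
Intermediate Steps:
I(w, L) = (1 + w)²
O(q) = (-6 + q)*(36 + q) (O(q) = (q - 6)*(q + (1 + 5)²) = (-6 + q)*(q + 6²) = (-6 + q)*(q + 36) = (-6 + q)*(36 + q))
-69*154 + O(4) = -69*154 + (-216 + 4² + 30*4) = -10626 + (-216 + 16 + 120) = -10626 - 80 = -10706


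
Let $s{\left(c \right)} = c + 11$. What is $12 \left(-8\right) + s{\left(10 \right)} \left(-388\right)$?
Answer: $-8244$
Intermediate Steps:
$s{\left(c \right)} = 11 + c$
$12 \left(-8\right) + s{\left(10 \right)} \left(-388\right) = 12 \left(-8\right) + \left(11 + 10\right) \left(-388\right) = -96 + 21 \left(-388\right) = -96 - 8148 = -8244$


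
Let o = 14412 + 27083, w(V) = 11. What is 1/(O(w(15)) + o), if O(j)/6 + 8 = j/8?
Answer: 4/165821 ≈ 2.4122e-5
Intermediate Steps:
O(j) = -48 + 3*j/4 (O(j) = -48 + 6*(j/8) = -48 + 3*j/4)
o = 41495
1/(O(w(15)) + o) = 1/((-48 + (¾)*11) + 41495) = 1/((-48 + 33/4) + 41495) = 1/(-159/4 + 41495) = 1/(165821/4) = 4/165821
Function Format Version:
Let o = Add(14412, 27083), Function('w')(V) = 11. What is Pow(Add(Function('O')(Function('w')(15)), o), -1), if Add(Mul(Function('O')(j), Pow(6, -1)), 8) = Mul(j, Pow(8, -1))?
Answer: Rational(4, 165821) ≈ 2.4122e-5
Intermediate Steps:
Function('O')(j) = Add(-48, Mul(Rational(3, 4), j)) (Function('O')(j) = Add(-48, Mul(6, Mul(j, Pow(8, -1)))) = Add(-48, Mul(6, Mul(j, Rational(1, 8)))) = Add(-48, Mul(6, Mul(Rational(1, 8), j))) = Add(-48, Mul(Rational(3, 4), j)))
o = 41495
Pow(Add(Function('O')(Function('w')(15)), o), -1) = Pow(Add(Add(-48, Mul(Rational(3, 4), 11)), 41495), -1) = Pow(Add(Add(-48, Rational(33, 4)), 41495), -1) = Pow(Add(Rational(-159, 4), 41495), -1) = Pow(Rational(165821, 4), -1) = Rational(4, 165821)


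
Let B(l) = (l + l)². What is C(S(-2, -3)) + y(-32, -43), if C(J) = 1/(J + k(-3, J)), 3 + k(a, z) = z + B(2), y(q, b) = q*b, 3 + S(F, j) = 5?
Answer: 23393/17 ≈ 1376.1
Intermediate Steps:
S(F, j) = 2 (S(F, j) = -3 + 5 = 2)
B(l) = 4*l² (B(l) = (2*l)² = 4*l²)
y(q, b) = b*q
k(a, z) = 13 + z (k(a, z) = -3 + (z + 4*2²) = -3 + (z + 4*4) = -3 + (z + 16) = -3 + (16 + z) = 13 + z)
C(J) = 1/(13 + 2*J) (C(J) = 1/(J + (13 + J)) = 1/(13 + 2*J))
C(S(-2, -3)) + y(-32, -43) = 1/(13 + 2*2) - 43*(-32) = 1/(13 + 4) + 1376 = 1/17 + 1376 = 23393/17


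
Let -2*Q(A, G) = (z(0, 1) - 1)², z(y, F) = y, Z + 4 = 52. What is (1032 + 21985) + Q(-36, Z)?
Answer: 46033/2 ≈ 23017.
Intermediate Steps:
Z = 48 (Z = -4 + 52 = 48)
Q(A, G) = -½ (Q(A, G) = -(0 - 1)²/2 = -½*(-1)² = -½*1 = -½)
(1032 + 21985) + Q(-36, Z) = (1032 + 21985) - ½ = 23017 - ½ = 46033/2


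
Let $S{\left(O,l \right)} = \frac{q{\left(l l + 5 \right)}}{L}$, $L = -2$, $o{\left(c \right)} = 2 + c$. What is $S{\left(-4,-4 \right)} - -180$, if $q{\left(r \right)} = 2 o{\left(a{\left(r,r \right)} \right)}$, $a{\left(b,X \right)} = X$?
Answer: $157$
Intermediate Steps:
$q{\left(r \right)} = 4 + 2 r$ ($q{\left(r \right)} = 2 \left(2 + r\right) = 4 + 2 r$)
$S{\left(O,l \right)} = -7 - l^{2}$ ($S{\left(O,l \right)} = \frac{4 + 2 \left(l l + 5\right)}{-2} = \left(4 + 2 \left(l^{2} + 5\right)\right) \left(- \frac{1}{2}\right) = \left(4 + 2 \left(5 + l^{2}\right)\right) \left(- \frac{1}{2}\right) = \left(4 + \left(10 + 2 l^{2}\right)\right) \left(- \frac{1}{2}\right) = \left(14 + 2 l^{2}\right) \left(- \frac{1}{2}\right) = -7 - l^{2}$)
$S{\left(-4,-4 \right)} - -180 = \left(-7 - \left(-4\right)^{2}\right) - -180 = \left(-7 - 16\right) + 180 = -23 + 180 = 157$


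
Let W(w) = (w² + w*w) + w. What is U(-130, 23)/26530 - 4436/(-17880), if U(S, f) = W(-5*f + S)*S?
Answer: -994132339/1694130 ≈ -586.81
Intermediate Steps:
W(w) = w + 2*w² (W(w) = (w² + w²) + w = 2*w² + w = w + 2*w²)
U(S, f) = S*(S - 5*f)*(1 - 10*f + 2*S) (U(S, f) = ((-5*f + S)*(1 + 2*(-5*f + S)))*S = ((S - 5*f)*(1 + 2*(S - 5*f)))*S = ((S - 5*f)*(1 + (-10*f + 2*S)))*S = ((S - 5*f)*(1 - 10*f + 2*S))*S = S*(S - 5*f)*(1 - 10*f + 2*S))
U(-130, 23)/26530 - 4436/(-17880) = -130*(-130 - 5*23)*(1 - 10*23 + 2*(-130))/26530 - 4436/(-17880) = -130*(-130 - 115)*(1 - 230 - 260)*(1/26530) - 4436*(-1/17880) = -130*(-245)*(-489)*(1/26530) + 1109/4470 = -15574650*1/26530 + 1109/4470 = -222495/379 + 1109/4470 = -994132339/1694130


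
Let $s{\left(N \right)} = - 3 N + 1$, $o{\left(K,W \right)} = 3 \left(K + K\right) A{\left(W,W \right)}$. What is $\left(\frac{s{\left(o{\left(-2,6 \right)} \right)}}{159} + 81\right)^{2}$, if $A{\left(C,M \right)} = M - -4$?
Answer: $\frac{175297600}{25281} \approx 6934.0$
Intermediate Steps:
$A{\left(C,M \right)} = 4 + M$ ($A{\left(C,M \right)} = M + 4 = 4 + M$)
$o{\left(K,W \right)} = 6 K \left(4 + W\right)$ ($o{\left(K,W \right)} = 3 \left(K + K\right) \left(4 + W\right) = 3 \cdot 2 K \left(4 + W\right) = 6 K \left(4 + W\right)$)
$s{\left(N \right)} = 1 - 3 N$
$\left(\frac{s{\left(o{\left(-2,6 \right)} \right)}}{159} + 81\right)^{2} = \left(\frac{1 - 3 \cdot 6 \left(-2\right) \left(4 + 6\right)}{159} + 81\right)^{2} = \left(\left(1 - 3 \cdot 6 \left(-2\right) 10\right) \frac{1}{159} + 81\right)^{2} = \left(\left(1 - -360\right) \frac{1}{159} + 81\right)^{2} = \left(\left(1 + 360\right) \frac{1}{159} + 81\right)^{2} = \left(361 \cdot \frac{1}{159} + 81\right)^{2} = \left(\frac{361}{159} + 81\right)^{2} = \left(\frac{13240}{159}\right)^{2} = \frac{175297600}{25281}$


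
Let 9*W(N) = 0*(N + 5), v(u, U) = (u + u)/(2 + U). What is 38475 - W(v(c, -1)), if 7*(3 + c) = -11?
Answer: 38475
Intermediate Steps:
c = -32/7 (c = -3 + (⅐)*(-11) = -3 - 11/7 = -32/7 ≈ -4.5714)
v(u, U) = 2*u/(2 + U) (v(u, U) = (2*u)/(2 + U) = 2*u/(2 + U))
W(N) = 0 (W(N) = (0*(N + 5))/9 = (0*(5 + N))/9 = (⅑)*0 = 0)
38475 - W(v(c, -1)) = 38475 - 1*0 = 38475 + 0 = 38475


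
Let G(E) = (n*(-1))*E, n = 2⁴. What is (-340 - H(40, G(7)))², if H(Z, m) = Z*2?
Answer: 176400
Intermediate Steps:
n = 16
G(E) = -16*E (G(E) = (16*(-1))*E = -16*E)
H(Z, m) = 2*Z
(-340 - H(40, G(7)))² = (-340 - 2*40)² = (-340 - 1*80)² = (-340 - 80)² = (-420)² = 176400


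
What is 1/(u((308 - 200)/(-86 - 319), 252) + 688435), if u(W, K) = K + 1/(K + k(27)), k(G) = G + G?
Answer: 306/210738223 ≈ 1.4520e-6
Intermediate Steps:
k(G) = 2*G
u(W, K) = K + 1/(54 + K) (u(W, K) = K + 1/(K + 2*27) = K + 1/(K + 54) = K + 1/(54 + K))
1/(u((308 - 200)/(-86 - 319), 252) + 688435) = 1/((1 + 252**2 + 54*252)/(54 + 252) + 688435) = 1/((1 + 63504 + 13608)/306 + 688435) = 1/((1/306)*77113 + 688435) = 1/(77113/306 + 688435) = 1/(210738223/306) = 306/210738223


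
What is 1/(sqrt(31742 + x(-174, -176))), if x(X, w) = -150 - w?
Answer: sqrt(22)/836 ≈ 0.0056105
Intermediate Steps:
1/(sqrt(31742 + x(-174, -176))) = 1/(sqrt(31742 + (-150 - 1*(-176)))) = 1/(sqrt(31742 + (-150 + 176))) = 1/(sqrt(31742 + 26)) = 1/(sqrt(31768)) = 1/(38*sqrt(22)) = sqrt(22)/836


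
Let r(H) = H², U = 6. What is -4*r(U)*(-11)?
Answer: 1584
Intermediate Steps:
-4*r(U)*(-11) = -4*6²*(-11) = -4*36*(-11) = -144*(-11) = 1584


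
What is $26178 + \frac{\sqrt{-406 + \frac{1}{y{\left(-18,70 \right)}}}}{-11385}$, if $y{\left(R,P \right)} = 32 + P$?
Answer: $26178 - \frac{i \sqrt{4223922}}{1161270} \approx 26178.0 - 0.0017698 i$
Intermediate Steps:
$26178 + \frac{\sqrt{-406 + \frac{1}{y{\left(-18,70 \right)}}}}{-11385} = 26178 + \frac{\sqrt{-406 + \frac{1}{32 + 70}}}{-11385} = 26178 + \sqrt{-406 + \frac{1}{102}} \left(- \frac{1}{11385}\right) = 26178 + \sqrt{- \frac{41411}{102}} \left(- \frac{1}{11385}\right) = 26178 + \frac{i \sqrt{4223922}}{102} \left(- \frac{1}{11385}\right) = 26178 - \frac{i \sqrt{4223922}}{1161270}$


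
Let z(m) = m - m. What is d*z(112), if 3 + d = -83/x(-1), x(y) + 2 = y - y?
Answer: 0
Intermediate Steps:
x(y) = -2 (x(y) = -2 + (y - y) = -2 + 0 = -2)
z(m) = 0
d = 77/2 (d = -3 - 83/(-2) = -3 - 83*(-½) = -3 + 83/2 = 77/2 ≈ 38.500)
d*z(112) = (77/2)*0 = 0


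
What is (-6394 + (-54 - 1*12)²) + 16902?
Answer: 14864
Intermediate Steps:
(-6394 + (-54 - 1*12)²) + 16902 = (-6394 + (-54 - 12)²) + 16902 = (-6394 + (-66)²) + 16902 = (-6394 + 4356) + 16902 = -2038 + 16902 = 14864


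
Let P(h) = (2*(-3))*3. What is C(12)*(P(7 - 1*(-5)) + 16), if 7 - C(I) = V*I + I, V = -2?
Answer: -38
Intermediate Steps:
P(h) = -18 (P(h) = -6*3 = -18)
C(I) = 7 + I (C(I) = 7 - (-2*I + I) = 7 - (-1)*I = 7 + I)
C(12)*(P(7 - 1*(-5)) + 16) = (7 + 12)*(-18 + 16) = 19*(-2) = -38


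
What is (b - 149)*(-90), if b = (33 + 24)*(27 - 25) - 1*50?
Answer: 7650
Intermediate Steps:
b = 64 (b = 57*2 - 50 = 114 - 50 = 64)
(b - 149)*(-90) = (64 - 149)*(-90) = -85*(-90) = 7650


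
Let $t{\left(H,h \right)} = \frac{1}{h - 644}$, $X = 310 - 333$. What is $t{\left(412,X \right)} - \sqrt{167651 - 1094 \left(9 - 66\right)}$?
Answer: $- \frac{1}{667} - 13 \sqrt{1361} \approx -479.59$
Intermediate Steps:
$X = -23$
$t{\left(H,h \right)} = \frac{1}{-644 + h}$
$t{\left(412,X \right)} - \sqrt{167651 - 1094 \left(9 - 66\right)} = \frac{1}{-644 - 23} - \sqrt{167651 - 1094 \left(9 - 66\right)} = \frac{1}{-667} - \sqrt{167651 - -62358} = - \frac{1}{667} - \sqrt{167651 + 62358} = - \frac{1}{667} - \sqrt{230009} = - \frac{1}{667} - 13 \sqrt{1361}$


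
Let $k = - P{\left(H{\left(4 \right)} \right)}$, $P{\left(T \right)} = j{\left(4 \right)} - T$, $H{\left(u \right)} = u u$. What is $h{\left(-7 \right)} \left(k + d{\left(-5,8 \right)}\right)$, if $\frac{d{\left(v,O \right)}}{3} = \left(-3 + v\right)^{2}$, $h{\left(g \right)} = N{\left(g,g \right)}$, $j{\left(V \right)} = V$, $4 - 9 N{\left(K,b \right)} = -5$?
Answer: $204$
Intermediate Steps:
$N{\left(K,b \right)} = 1$ ($N{\left(K,b \right)} = \frac{4}{9} - - \frac{5}{9} = \frac{4}{9} + \frac{5}{9} = 1$)
$H{\left(u \right)} = u^{2}$
$h{\left(g \right)} = 1$
$P{\left(T \right)} = 4 - T$
$d{\left(v,O \right)} = 3 \left(-3 + v\right)^{2}$
$k = 12$ ($k = - (4 - 4^{2}) = - (4 - 16) = \left(-1\right) \left(-12\right) = 12$)
$h{\left(-7 \right)} \left(k + d{\left(-5,8 \right)}\right) = 1 \left(12 + 3 \left(-3 - 5\right)^{2}\right) = 1 \left(12 + 3 \left(-8\right)^{2}\right) = 1 \left(12 + 3 \cdot 64\right) = 1 \left(12 + 192\right) = 1 \cdot 204 = 204$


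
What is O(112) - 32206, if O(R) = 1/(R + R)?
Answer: -7214143/224 ≈ -32206.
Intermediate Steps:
O(R) = 1/(2*R)
O(112) - 32206 = (1/2)/112 - 32206 = (1/2)*(1/112) - 32206 = 1/224 - 32206 = -7214143/224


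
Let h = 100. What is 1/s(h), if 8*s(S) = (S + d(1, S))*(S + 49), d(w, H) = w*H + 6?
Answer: 4/15347 ≈ 0.00026064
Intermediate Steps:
d(w, H) = 6 + H*w (d(w, H) = H*w + 6 = 6 + H*w)
s(S) = (6 + 2*S)*(49 + S)/8 (s(S) = ((S + (6 + S*1))*(S + 49))/8 = ((S + (6 + S))*(49 + S))/8 = ((6 + 2*S)*(49 + S))/8 = (6 + 2*S)*(49 + S)/8)
1/s(h) = 1/(147/4 + 13*100 + (¼)*100²) = 1/(147/4 + 1300 + (¼)*10000) = 1/(147/4 + 1300 + 2500) = 1/(15347/4) = 4/15347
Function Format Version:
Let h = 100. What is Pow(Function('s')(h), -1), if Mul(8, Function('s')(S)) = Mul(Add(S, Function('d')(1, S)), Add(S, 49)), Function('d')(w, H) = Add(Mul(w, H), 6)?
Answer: Rational(4, 15347) ≈ 0.00026064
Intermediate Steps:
Function('d')(w, H) = Add(6, Mul(H, w)) (Function('d')(w, H) = Add(Mul(H, w), 6) = Add(6, Mul(H, w)))
Function('s')(S) = Mul(Rational(1, 8), Add(6, Mul(2, S)), Add(49, S)) (Function('s')(S) = Mul(Rational(1, 8), Mul(Add(S, Add(6, Mul(S, 1))), Add(S, 49))) = Mul(Rational(1, 8), Mul(Add(S, Add(6, S)), Add(49, S))) = Mul(Rational(1, 8), Mul(Add(6, Mul(2, S)), Add(49, S))) = Mul(Rational(1, 8), Add(6, Mul(2, S)), Add(49, S)))
Pow(Function('s')(h), -1) = Pow(Add(Rational(147, 4), Mul(13, 100), Mul(Rational(1, 4), Pow(100, 2))), -1) = Pow(Add(Rational(147, 4), 1300, Mul(Rational(1, 4), 10000)), -1) = Pow(Add(Rational(147, 4), 1300, 2500), -1) = Pow(Rational(15347, 4), -1) = Rational(4, 15347)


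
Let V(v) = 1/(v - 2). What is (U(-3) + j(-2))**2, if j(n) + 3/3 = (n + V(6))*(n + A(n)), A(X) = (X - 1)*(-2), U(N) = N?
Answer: 121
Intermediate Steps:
V(v) = 1/(-2 + v)
A(X) = 2 - 2*X (A(X) = (-1 + X)*(-2) = 2 - 2*X)
j(n) = -1 + (2 - n)*(1/4 + n) (j(n) = -1 + (n + 1/(-2 + 6))*(n + (2 - 2*n)) = -1 + (n + 1/4)*(2 - n) = -1 + (1/4 + n)*(2 - n) = -1 + (2 - n)*(1/4 + n))
(U(-3) + j(-2))**2 = (-3 + (-1/2 - 1*(-2)**2 + (7/4)*(-2)))**2 = (-3 + (-1/2 - 1*4 - 7/2))**2 = (-3 + (-1/2 - 4 - 7/2))**2 = (-3 - 8)**2 = (-11)**2 = 121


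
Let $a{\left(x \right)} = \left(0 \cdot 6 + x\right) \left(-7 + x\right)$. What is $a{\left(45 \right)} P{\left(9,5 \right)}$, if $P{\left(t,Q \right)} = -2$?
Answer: $-3420$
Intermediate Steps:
$a{\left(x \right)} = x \left(-7 + x\right)$ ($a{\left(x \right)} = \left(0 + x\right) \left(-7 + x\right) = x \left(-7 + x\right)$)
$a{\left(45 \right)} P{\left(9,5 \right)} = 45 \left(-7 + 45\right) \left(-2\right) = 45 \cdot 38 \left(-2\right) = 1710 \left(-2\right) = -3420$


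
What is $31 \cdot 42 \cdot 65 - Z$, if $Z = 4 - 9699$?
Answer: $94325$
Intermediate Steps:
$Z = -9695$ ($Z = 4 - 9699 = -9695$)
$31 \cdot 42 \cdot 65 - Z = 31 \cdot 42 \cdot 65 - -9695 = 1302 \cdot 65 + 9695 = 84630 + 9695 = 94325$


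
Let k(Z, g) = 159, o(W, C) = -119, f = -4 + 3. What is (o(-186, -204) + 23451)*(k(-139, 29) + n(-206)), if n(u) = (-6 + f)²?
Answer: 4853056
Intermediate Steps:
f = -1
n(u) = 49 (n(u) = (-6 - 1)² = (-7)² = 49)
(o(-186, -204) + 23451)*(k(-139, 29) + n(-206)) = (-119 + 23451)*(159 + 49) = 23332*208 = 4853056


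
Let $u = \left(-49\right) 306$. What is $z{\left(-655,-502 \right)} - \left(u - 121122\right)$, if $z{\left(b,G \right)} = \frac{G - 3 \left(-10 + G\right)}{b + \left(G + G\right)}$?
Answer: $\frac{225815410}{1659} \approx 1.3612 \cdot 10^{5}$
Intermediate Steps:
$z{\left(b,G \right)} = \frac{30 - 2 G}{b + 2 G}$ ($z{\left(b,G \right)} = \frac{G - \left(-30 + 3 G\right)}{b + 2 G} = \frac{30 - 2 G}{b + 2 G}$)
$u = -14994$
$z{\left(-655,-502 \right)} - \left(u - 121122\right) = \frac{2 \left(15 - -502\right)}{-655 + 2 \left(-502\right)} - \left(-14994 - 121122\right) = \frac{2 \left(15 + 502\right)}{-655 - 1004} - \left(-14994 - 121122\right) = 2 \frac{1}{-1659} \cdot 517 - -136116 = 2 \left(- \frac{1}{1659}\right) 517 + 136116 = - \frac{1034}{1659} + 136116 = \frac{225815410}{1659}$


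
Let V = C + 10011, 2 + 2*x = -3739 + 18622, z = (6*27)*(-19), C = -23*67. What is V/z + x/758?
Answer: 16481599/2333124 ≈ 7.0642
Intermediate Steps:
C = -1541
z = -3078 (z = 162*(-19) = -3078)
x = 14881/2 (x = -1 + (-3739 + 18622)/2 = -1 + (½)*14883 = -1 + 14883/2 = 14881/2 ≈ 7440.5)
V = 8470 (V = -1541 + 10011 = 8470)
V/z + x/758 = 8470/(-3078) + (14881/2)/758 = 8470*(-1/3078) + (14881/2)*(1/758) = -4235/1539 + 14881/1516 = 16481599/2333124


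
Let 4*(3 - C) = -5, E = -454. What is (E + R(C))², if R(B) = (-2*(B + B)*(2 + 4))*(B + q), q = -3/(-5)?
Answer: 90003169/100 ≈ 9.0003e+5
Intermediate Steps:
C = 17/4 (C = 3 - ¼*(-5) = 3 + 5/4 = 17/4 ≈ 4.2500)
q = ⅗ (q = -3*(-⅕) = ⅗ ≈ 0.60000)
R(B) = -24*B*(⅗ + B) (R(B) = (-2*(B + B)*(2 + 4))*(B + ⅗) = (-2*2*B*6)*(⅗ + B) = (-24*B)*(⅗ + B) = -24*B*(⅗ + B))
(E + R(C))² = (-454 - 24/5*17/4*(3 + 5*(17/4)))² = (-454 - 24/5*17/4*(3 + 85/4))² = (-454 - 24/5*17/4*97/4)² = (-454 - 4947/10)² = (-9487/10)² = 90003169/100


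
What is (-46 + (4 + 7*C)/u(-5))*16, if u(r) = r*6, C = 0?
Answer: -11072/15 ≈ -738.13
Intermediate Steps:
u(r) = 6*r
(-46 + (4 + 7*C)/u(-5))*16 = (-46 + (4 + 7*0)/((6*(-5))))*16 = (-46 + (4 + 0)/(-30))*16 = (-46 + 4*(-1/30))*16 = (-46 - 2/15)*16 = -692/15*16 = -11072/15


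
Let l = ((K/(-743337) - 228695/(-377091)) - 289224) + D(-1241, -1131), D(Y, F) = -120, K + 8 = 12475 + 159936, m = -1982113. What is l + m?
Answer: -10106384488293179/4449296709 ≈ -2.2715e+6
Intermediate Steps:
K = 172403 (K = -8 + (12475 + 159936) = -8 + 172411 = 172403)
l = -1287375640527062/4449296709 (l = ((172403/(-743337) - 228695/(-377091)) - 289224) - 120 = ((172403*(-1/743337) - 228695*(-1/377091)) - 289224) - 120 = ((-24629/106191 + 228695/377091) - 289224) - 120 = (1666441834/4449296709 - 289224) - 120 = -1286841724921982/4449296709 - 120 = -1287375640527062/4449296709 ≈ -2.8934e+5)
l + m = -1287375640527062/4449296709 - 1982113 = -10106384488293179/4449296709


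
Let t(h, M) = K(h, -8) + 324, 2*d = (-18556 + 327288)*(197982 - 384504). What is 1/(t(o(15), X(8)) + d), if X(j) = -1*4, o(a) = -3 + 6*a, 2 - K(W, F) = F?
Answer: -1/28792654718 ≈ -3.4731e-11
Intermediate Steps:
K(W, F) = 2 - F
X(j) = -4
d = -28792655052 (d = ((-18556 + 327288)*(197982 - 384504))/2 = (308732*(-186522))/2 = (½)*(-57585310104) = -28792655052)
t(h, M) = 334 (t(h, M) = (2 - 1*(-8)) + 324 = (2 + 8) + 324 = 10 + 324 = 334)
1/(t(o(15), X(8)) + d) = 1/(334 - 28792655052) = 1/(-28792654718) = -1/28792654718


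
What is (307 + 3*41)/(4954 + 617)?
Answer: 430/5571 ≈ 0.077185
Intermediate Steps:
(307 + 3*41)/(4954 + 617) = (307 + 123)/5571 = 430*(1/5571) = 430/5571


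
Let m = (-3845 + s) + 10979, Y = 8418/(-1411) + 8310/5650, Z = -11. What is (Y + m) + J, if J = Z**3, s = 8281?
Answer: 11224392431/797215 ≈ 14080.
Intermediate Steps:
Y = -3583629/797215 (Y = 8418*(-1/1411) + 8310*(1/5650) = -8418/1411 + 831/565 = -3583629/797215 ≈ -4.4952)
m = 15415 (m = (-3845 + 8281) + 10979 = 4436 + 10979 = 15415)
J = -1331 (J = (-11)**3 = -1331)
(Y + m) + J = (-3583629/797215 + 15415) - 1331 = 12285485596/797215 - 1331 = 11224392431/797215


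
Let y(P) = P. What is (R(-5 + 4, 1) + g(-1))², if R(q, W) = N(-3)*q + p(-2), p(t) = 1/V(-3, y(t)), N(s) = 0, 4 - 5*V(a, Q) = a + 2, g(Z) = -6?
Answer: 25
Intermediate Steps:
V(a, Q) = ⅖ - a/5 (V(a, Q) = ⅘ - (a + 2)/5 = ⅘ - (2 + a)/5 = ⅘ + (-⅖ - a/5) = ⅖ - a/5)
p(t) = 1 (p(t) = 1/(⅖ - ⅕*(-3)) = 1/(⅖ + ⅗) = 1/1 = 1)
R(q, W) = 1 (R(q, W) = 0*q + 1 = 0 + 1 = 1)
(R(-5 + 4, 1) + g(-1))² = (1 - 6)² = (-5)² = 25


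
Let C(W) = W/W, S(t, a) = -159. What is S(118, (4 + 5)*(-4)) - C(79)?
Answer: -160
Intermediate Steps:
C(W) = 1
S(118, (4 + 5)*(-4)) - C(79) = -159 - 1*1 = -159 - 1 = -160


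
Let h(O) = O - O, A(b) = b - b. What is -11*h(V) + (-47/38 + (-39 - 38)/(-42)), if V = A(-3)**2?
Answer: 34/57 ≈ 0.59649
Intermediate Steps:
A(b) = 0
V = 0 (V = 0**2 = 0)
h(O) = 0
-11*h(V) + (-47/38 + (-39 - 38)/(-42)) = -11*0 + (-47/38 + (-39 - 38)/(-42)) = 0 + (-47*1/38 - 77*(-1/42)) = 0 + (-47/38 + 11/6) = 0 + 34/57 = 34/57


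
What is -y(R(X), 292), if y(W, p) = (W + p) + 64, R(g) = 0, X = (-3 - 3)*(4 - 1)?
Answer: -356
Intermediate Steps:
X = -18 (X = -6*3 = -18)
y(W, p) = 64 + W + p
-y(R(X), 292) = -(64 + 0 + 292) = -1*356 = -356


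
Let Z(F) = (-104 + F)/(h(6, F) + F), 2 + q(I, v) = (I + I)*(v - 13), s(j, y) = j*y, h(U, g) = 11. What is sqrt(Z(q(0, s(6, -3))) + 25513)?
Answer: sqrt(229511)/3 ≈ 159.69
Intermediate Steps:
q(I, v) = -2 + 2*I*(-13 + v) (q(I, v) = -2 + (I + I)*(v - 13) = -2 + (2*I)*(-13 + v) = -2 + 2*I*(-13 + v))
Z(F) = (-104 + F)/(11 + F)
sqrt(Z(q(0, s(6, -3))) + 25513) = sqrt((-104 + (-2 - 26*0 + 2*0*(6*(-3))))/(11 + (-2 - 26*0 + 2*0*(6*(-3)))) + 25513) = sqrt((-104 + (-2 + 0 + 2*0*(-18)))/(11 + (-2 + 0 + 2*0*(-18))) + 25513) = sqrt((-104 + (-2 + 0 + 0))/(11 + (-2 + 0 + 0)) + 25513) = sqrt((-104 - 2)/(11 - 2) + 25513) = sqrt(-106/9 + 25513) = sqrt(229511/9) = sqrt(229511)/3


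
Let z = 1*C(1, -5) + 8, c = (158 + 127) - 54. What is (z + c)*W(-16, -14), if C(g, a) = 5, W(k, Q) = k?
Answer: -3904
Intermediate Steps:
c = 231 (c = 285 - 54 = 231)
z = 13 (z = 1*5 + 8 = 5 + 8 = 13)
(z + c)*W(-16, -14) = (13 + 231)*(-16) = 244*(-16) = -3904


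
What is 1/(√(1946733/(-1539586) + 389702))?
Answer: √923717416016251454/599977796639 ≈ 0.0016019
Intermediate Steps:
1/(√(1946733/(-1539586) + 389702)) = 1/(√(1946733*(-1/1539586) + 389702)) = 1/(√(-1946733/1539586 + 389702)) = 1/(√(599977796639/1539586)) = 1/(√923717416016251454/1539586) = √923717416016251454/599977796639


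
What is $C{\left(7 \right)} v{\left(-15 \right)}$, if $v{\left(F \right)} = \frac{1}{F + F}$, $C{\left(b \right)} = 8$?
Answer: $- \frac{4}{15} \approx -0.26667$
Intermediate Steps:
$v{\left(F \right)} = \frac{1}{2 F}$
$C{\left(7 \right)} v{\left(-15 \right)} = 8 \frac{1}{2 \left(-15\right)} = 8 \cdot \frac{1}{2} \left(- \frac{1}{15}\right) = 8 \left(- \frac{1}{30}\right) = - \frac{4}{15}$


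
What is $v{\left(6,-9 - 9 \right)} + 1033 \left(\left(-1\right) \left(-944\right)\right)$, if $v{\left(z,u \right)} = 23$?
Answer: $975175$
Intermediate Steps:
$v{\left(6,-9 - 9 \right)} + 1033 \left(\left(-1\right) \left(-944\right)\right) = 23 + 1033 \left(\left(-1\right) \left(-944\right)\right) = 23 + 1033 \cdot 944 = 23 + 975152 = 975175$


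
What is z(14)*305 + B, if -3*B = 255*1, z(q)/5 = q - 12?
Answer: 2965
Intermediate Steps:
z(q) = -60 + 5*q (z(q) = 5*(q - 12) = 5*(-12 + q) = -60 + 5*q)
B = -85 ≈ -85.000
z(14)*305 + B = (-60 + 5*14)*305 - 85 = (-60 + 70)*305 - 85 = 10*305 - 85 = 3050 - 85 = 2965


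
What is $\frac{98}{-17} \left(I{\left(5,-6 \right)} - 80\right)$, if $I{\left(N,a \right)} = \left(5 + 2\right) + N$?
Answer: $392$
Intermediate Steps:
$I{\left(N,a \right)} = 7 + N$
$\frac{98}{-17} \left(I{\left(5,-6 \right)} - 80\right) = \frac{98}{-17} \left(\left(7 + 5\right) - 80\right) = 98 \left(- \frac{1}{17}\right) \left(12 - 80\right) = \left(- \frac{98}{17}\right) \left(-68\right) = 392$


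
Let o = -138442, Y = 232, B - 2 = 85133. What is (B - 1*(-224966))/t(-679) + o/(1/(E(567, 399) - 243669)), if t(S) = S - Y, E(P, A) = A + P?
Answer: 30609862719285/911 ≈ 3.3600e+10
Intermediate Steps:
B = 85135 (B = 2 + 85133 = 85135)
t(S) = -232 + S (t(S) = S - 1*232 = S - 232 = -232 + S)
(B - 1*(-224966))/t(-679) + o/(1/(E(567, 399) - 243669)) = (85135 - 1*(-224966))/(-232 - 679) - 138442/(1/((399 + 567) - 243669)) = (85135 + 224966)/(-911) - 138442/(1/(966 - 243669)) = 310101*(-1/911) - 138442/(1/(-242703)) = -310101/911 - 138442/(-1/242703) = -310101/911 - 138442*(-242703) = -310101/911 + 33600288726 = 30609862719285/911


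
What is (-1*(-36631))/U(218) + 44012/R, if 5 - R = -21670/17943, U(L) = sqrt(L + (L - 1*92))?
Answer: 789707316/111385 + 36631*sqrt(86)/172 ≈ 9064.9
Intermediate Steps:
U(L) = sqrt(-92 + 2*L) (U(L) = sqrt(L + (L - 92)) = sqrt(L + (-92 + L)) = sqrt(-92 + 2*L))
R = 111385/17943 (R = 5 - (-21670)/17943 = 5 - 1*(-21670/17943) = 5 + 21670/17943 = 111385/17943 ≈ 6.2077)
(-1*(-36631))/U(218) + 44012/R = (-1*(-36631))/(sqrt(-92 + 2*218)) + 44012/(111385/17943) = 36631/(sqrt(-92 + 436)) + 44012*(17943/111385) = 36631/(sqrt(344)) + 789707316/111385 = 36631/((2*sqrt(86))) + 789707316/111385 = 36631*(sqrt(86)/172) + 789707316/111385 = 36631*sqrt(86)/172 + 789707316/111385 = 789707316/111385 + 36631*sqrt(86)/172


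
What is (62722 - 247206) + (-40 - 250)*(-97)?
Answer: -156354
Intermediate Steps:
(62722 - 247206) + (-40 - 250)*(-97) = -184484 - 290*(-97) = -184484 + 28130 = -156354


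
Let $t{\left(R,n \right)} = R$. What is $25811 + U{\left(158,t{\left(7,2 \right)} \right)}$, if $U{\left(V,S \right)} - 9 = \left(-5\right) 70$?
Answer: $25470$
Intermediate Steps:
$U{\left(V,S \right)} = -341$ ($U{\left(V,S \right)} = 9 - 350 = -341$)
$25811 + U{\left(158,t{\left(7,2 \right)} \right)} = 25811 - 341 = 25470$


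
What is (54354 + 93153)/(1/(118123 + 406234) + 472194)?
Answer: 77346327999/247598229259 ≈ 0.31239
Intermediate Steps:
(54354 + 93153)/(1/(118123 + 406234) + 472194) = 147507/(1/524357 + 472194) = 147507/(247598229259/524357) = 147507*(524357/247598229259) = 77346327999/247598229259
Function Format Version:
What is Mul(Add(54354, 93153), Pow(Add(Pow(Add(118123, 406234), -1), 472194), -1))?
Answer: Rational(77346327999, 247598229259) ≈ 0.31239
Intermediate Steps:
Mul(Add(54354, 93153), Pow(Add(Pow(Add(118123, 406234), -1), 472194), -1)) = Mul(147507, Pow(Add(Pow(524357, -1), 472194), -1)) = Mul(147507, Pow(Add(Rational(1, 524357), 472194), -1)) = Mul(147507, Pow(Rational(247598229259, 524357), -1)) = Mul(147507, Rational(524357, 247598229259)) = Rational(77346327999, 247598229259)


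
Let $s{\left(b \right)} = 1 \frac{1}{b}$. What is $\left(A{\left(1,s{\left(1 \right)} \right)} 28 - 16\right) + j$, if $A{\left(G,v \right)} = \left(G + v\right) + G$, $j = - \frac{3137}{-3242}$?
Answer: $\frac{223593}{3242} \approx 68.968$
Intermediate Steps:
$j = \frac{3137}{3242}$ ($j = \left(-3137\right) \left(- \frac{1}{3242}\right) = \frac{3137}{3242} \approx 0.96761$)
$s{\left(b \right)} = \frac{1}{b}$
$A{\left(G,v \right)} = v + 2 G$
$\left(A{\left(1,s{\left(1 \right)} \right)} 28 - 16\right) + j = \left(\left(1^{-1} + 2 \cdot 1\right) 28 - 16\right) + \frac{3137}{3242} = \left(\left(1 + 2\right) 28 - 16\right) + \frac{3137}{3242} = \left(3 \cdot 28 - 16\right) + \frac{3137}{3242} = \left(84 - 16\right) + \frac{3137}{3242} = 68 + \frac{3137}{3242} = \frac{223593}{3242}$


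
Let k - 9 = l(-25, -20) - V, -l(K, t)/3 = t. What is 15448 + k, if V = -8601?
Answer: 24118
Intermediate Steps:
l(K, t) = -3*t
k = 8670 (k = 9 + (-3*(-20) - 1*(-8601)) = 9 + (60 + 8601) = 9 + 8661 = 8670)
15448 + k = 15448 + 8670 = 24118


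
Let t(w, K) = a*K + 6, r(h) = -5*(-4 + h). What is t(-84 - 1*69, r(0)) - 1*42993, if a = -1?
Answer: -43007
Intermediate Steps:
r(h) = 20 - 5*h
t(w, K) = 6 - K (t(w, K) = -K + 6 = 6 - K)
t(-84 - 1*69, r(0)) - 1*42993 = (6 - (20 - 5*0)) - 1*42993 = (6 - (20 + 0)) - 42993 = (6 - 1*20) - 42993 = (6 - 20) - 42993 = -14 - 42993 = -43007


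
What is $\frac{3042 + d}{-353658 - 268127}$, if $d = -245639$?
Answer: $\frac{242597}{621785} \approx 0.39016$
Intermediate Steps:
$\frac{3042 + d}{-353658 - 268127} = \frac{3042 - 245639}{-353658 - 268127} = - \frac{242597}{-621785} = \left(-242597\right) \left(- \frac{1}{621785}\right) = \frac{242597}{621785}$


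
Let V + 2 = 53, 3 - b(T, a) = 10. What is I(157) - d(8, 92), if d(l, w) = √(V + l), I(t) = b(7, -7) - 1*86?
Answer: -93 - √59 ≈ -100.68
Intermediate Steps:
b(T, a) = -7 (b(T, a) = 3 - 1*10 = 3 - 10 = -7)
V = 51 (V = -2 + 53 = 51)
I(t) = -93 (I(t) = -7 - 1*86 = -7 - 86 = -93)
d(l, w) = √(51 + l)
I(157) - d(8, 92) = -93 - √(51 + 8) = -93 - √59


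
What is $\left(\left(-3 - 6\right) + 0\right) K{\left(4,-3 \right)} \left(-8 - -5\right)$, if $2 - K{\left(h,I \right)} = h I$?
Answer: $378$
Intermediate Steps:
$K{\left(h,I \right)} = 2 - I h$ ($K{\left(h,I \right)} = 2 - h I = 2 - I h$)
$\left(\left(-3 - 6\right) + 0\right) K{\left(4,-3 \right)} \left(-8 - -5\right) = \left(\left(-3 - 6\right) + 0\right) \left(2 - \left(-3\right) 4\right) \left(-8 - -5\right) = \left(-9 + 0\right) \left(2 + 12\right) \left(-8 + 5\right) = \left(-9\right) 14 \left(-3\right) = \left(-126\right) \left(-3\right) = 378$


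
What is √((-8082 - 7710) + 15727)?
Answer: I*√65 ≈ 8.0623*I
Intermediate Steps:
√((-8082 - 7710) + 15727) = √(-15792 + 15727) = √(-65) = I*√65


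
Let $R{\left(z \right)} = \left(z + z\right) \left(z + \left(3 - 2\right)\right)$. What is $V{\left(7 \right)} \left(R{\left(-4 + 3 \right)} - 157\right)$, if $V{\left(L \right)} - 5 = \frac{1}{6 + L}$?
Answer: $- \frac{10362}{13} \approx -797.08$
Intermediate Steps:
$R{\left(z \right)} = 2 z \left(1 + z\right)$ ($R{\left(z \right)} = 2 z \left(z + 1\right) = 2 z \left(1 + z\right)$)
$V{\left(L \right)} = 5 + \frac{1}{6 + L}$
$V{\left(7 \right)} \left(R{\left(-4 + 3 \right)} - 157\right) = \frac{31 + 5 \cdot 7}{6 + 7} \left(2 \left(-4 + 3\right) \left(1 + \left(-4 + 3\right)\right) - 157\right) = \frac{31 + 35}{13} \left(2 \left(-1\right) \left(1 - 1\right) - 157\right) = \frac{1}{13} \cdot 66 \left(2 \left(-1\right) 0 - 157\right) = \frac{66 \left(0 - 157\right)}{13} = \frac{66}{13} \left(-157\right) = - \frac{10362}{13}$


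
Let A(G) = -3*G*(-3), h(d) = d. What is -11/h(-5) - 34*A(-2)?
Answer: 3071/5 ≈ 614.20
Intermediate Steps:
A(G) = 9*G
-11/h(-5) - 34*A(-2) = -11/(-5) - 306*(-2) = -11*(-⅕) - 34*(-18) = 11/5 + 612 = 3071/5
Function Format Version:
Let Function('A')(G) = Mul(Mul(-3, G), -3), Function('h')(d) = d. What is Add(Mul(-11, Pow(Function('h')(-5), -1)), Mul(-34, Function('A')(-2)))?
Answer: Rational(3071, 5) ≈ 614.20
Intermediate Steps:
Function('A')(G) = Mul(9, G)
Add(Mul(-11, Pow(Function('h')(-5), -1)), Mul(-34, Function('A')(-2))) = Add(Mul(-11, Pow(-5, -1)), Mul(-34, Mul(9, -2))) = Add(Mul(-11, Rational(-1, 5)), Mul(-34, -18)) = Add(Rational(11, 5), 612) = Rational(3071, 5)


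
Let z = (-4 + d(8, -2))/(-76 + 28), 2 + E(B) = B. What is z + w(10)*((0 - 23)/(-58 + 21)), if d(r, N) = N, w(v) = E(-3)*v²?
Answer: -91963/296 ≈ -310.69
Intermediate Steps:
E(B) = -2 + B
w(v) = -5*v² (w(v) = (-2 - 3)*v² = -5*v²)
z = ⅛ (z = (-4 - 2)/(-76 + 28) = -6/(-48) = -6*(-1/48) = ⅛ ≈ 0.12500)
z + w(10)*((0 - 23)/(-58 + 21)) = ⅛ + (-5*10²)*((0 - 23)/(-58 + 21)) = ⅛ + (-5*100)*(-23/(-37)) = ⅛ - (-11500)*(-1)/37 = ⅛ - 500*23/37 = ⅛ - 11500/37 = -91963/296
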